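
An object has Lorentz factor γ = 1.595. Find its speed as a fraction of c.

From γ = 1/√(1 - v²/c²):
1/γ² = 1/1.595² = 0.39308
v²/c² = 1 - 0.39308 = 0.60692
v/c = √(0.60692) = 0.7791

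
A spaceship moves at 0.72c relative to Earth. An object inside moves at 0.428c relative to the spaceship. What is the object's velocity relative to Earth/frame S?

u = (u' + v)/(1 + u'v/c²)
Numerator: 0.428 + 0.72 = 1.148
Denominator: 1 + 0.30816 = 1.30816
u = 1.148/1.30816 = 0.8776c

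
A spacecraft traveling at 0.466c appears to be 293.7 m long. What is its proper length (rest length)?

Contracted length L = 293.7 m
γ = 1/√(1 - 0.466²) = 1.130
L₀ = γL = 1.130 × 293.7 = 331.9 m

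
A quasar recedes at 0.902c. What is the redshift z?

β = 0.902
(1+β)/(1-β) = 1.902/0.098 = 19.408
√(19.408) = 4.405
z = 4.405 - 1 = 3.405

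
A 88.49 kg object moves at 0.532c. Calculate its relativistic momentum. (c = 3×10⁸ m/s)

γ = 1/√(1 - 0.532²) = 1.181
v = 0.532 × 3×10⁸ = 1.596×10⁸ m/s
p = γmv = 1.181 × 88.49 × 1.596×10⁸ = 1.668×10¹⁰ kg·m/s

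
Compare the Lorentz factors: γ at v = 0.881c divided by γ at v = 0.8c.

γ₁ = 1/√(1 - 0.881²) = 2.114
γ₂ = 1/√(1 - 0.8²) = 1.667
γ₁/γ₂ = 2.114/1.667 = 1.268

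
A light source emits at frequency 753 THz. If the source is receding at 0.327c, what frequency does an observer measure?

β = v/c = 0.327
(1-β)/(1+β) = 0.673/1.327 = 0.50716
Doppler factor = √(0.50716) = 0.71215
f_obs = 753 × 0.71215 = 536.2 THz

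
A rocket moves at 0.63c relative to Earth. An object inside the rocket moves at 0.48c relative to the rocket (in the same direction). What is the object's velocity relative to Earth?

u = (u' + v)/(1 + u'v/c²)
Numerator: 0.48 + 0.63 = 1.11
Denominator: 1 + 0.3024 = 1.3024
u = 1.11/1.3024 = 0.8523c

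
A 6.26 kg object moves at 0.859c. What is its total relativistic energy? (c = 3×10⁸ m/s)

γ = 1/√(1 - 0.859²) = 1.953
mc² = 6.26 × (3×10⁸)² = 5.634×10¹⁷ J
E = γmc² = 1.953 × 5.634×10¹⁷ = 1.100×10¹⁸ J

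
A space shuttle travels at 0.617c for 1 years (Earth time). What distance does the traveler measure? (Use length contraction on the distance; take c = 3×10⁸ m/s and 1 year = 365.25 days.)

Earth distance: d = v × t = 0.617c × 1 yr = 5.8413×10¹⁵ m
γ = 1.2707
d' = d/γ = 5.8413×10¹⁵/1.2707 = 4.597×10¹⁵ m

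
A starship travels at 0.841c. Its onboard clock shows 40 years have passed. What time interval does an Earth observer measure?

Proper time Δt₀ = 40 years
γ = 1/√(1 - 0.841²) = 1.8483
Δt = γΔt₀ = 1.8483 × 40 = 73.93 years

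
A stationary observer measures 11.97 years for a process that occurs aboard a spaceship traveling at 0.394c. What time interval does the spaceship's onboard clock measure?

Dilated time Δt = 11.97 years
γ = 1/√(1 - 0.394²) = 1.088
Δt₀ = Δt/γ = 11.97/1.088 = 11.00 years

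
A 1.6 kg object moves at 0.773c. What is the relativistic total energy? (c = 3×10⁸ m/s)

γ = 1/√(1 - 0.773²) = 1.5763
mc² = 1.6 × (3×10⁸)² = 1.440×10¹⁷ J
E = γmc² = 1.5763 × 1.440×10¹⁷ = 2.270×10¹⁷ J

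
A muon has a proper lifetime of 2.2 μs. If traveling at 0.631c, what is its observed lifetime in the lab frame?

Proper lifetime τ₀ = 2.2 μs
γ = 1/√(1 - 0.631²) = 1.289
τ = γτ₀ = 1.289 × 2.2 μs = 2.836 μs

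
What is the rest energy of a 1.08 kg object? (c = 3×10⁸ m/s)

c² = (3×10⁸)² = 9.000×10¹⁶ m²/s²
E₀ = mc² = 1.08 × 9.000×10¹⁶ = 9.720×10¹⁶ J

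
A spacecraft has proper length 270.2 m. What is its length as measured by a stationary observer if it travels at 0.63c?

Proper length L₀ = 270.2 m
γ = 1/√(1 - 0.63²) = 1.288
L = L₀/γ = 270.2/1.288 = 209.8 m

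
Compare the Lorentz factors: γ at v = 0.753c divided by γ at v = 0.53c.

γ₁ = 1/√(1 - 0.753²) = 1.520
γ₂ = 1/√(1 - 0.53²) = 1.179
γ₁/γ₂ = 1.520/1.179 = 1.289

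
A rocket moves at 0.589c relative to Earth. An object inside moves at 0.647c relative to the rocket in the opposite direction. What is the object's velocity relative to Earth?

Object's velocity in rocket frame is u' = -0.647c
u = (u' + v)/(1 + u'v/c²) = (v - 0.647)/(1 - 0.647·v/c²)
Numerator: 0.589 - 0.647 = -0.058
Denominator: 1 - 0.381083 = 0.618917
u = -0.058/0.618917 = -0.09371c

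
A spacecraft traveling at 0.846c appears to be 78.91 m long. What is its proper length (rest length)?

Contracted length L = 78.91 m
γ = 1/√(1 - 0.846²) = 1.876
L₀ = γL = 1.876 × 78.91 = 148.0 m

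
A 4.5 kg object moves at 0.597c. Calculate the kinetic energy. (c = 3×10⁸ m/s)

γ = 1/√(1 - 0.597²) = 1.24651
γ - 1 = 0.24651
KE = (γ-1)mc² = 0.24651 × 4.5 × (3×10⁸)² = 9.984×10¹⁶ J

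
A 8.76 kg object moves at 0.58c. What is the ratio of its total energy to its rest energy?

E = γmc², E₀ = mc²
E/E₀ = γ = 1/√(1 - 0.58²) = 1.228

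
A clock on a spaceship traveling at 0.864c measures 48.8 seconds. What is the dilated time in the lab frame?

Proper time Δt₀ = 48.8 seconds
γ = 1/√(1 - 0.864²) = 1.986
Δt = γΔt₀ = 1.986 × 48.8 = 96.92 seconds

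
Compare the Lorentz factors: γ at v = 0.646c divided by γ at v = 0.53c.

γ₁ = 1/√(1 - 0.646²) = 1.310
γ₂ = 1/√(1 - 0.53²) = 1.179
γ₁/γ₂ = 1.310/1.179 = 1.111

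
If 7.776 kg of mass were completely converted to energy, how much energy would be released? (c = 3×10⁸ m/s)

Using E = mc²:
c² = (3×10⁸)² = 9×10¹⁶ m²/s²
E = 7.776 × 9×10¹⁶ = 6.998×10¹⁷ J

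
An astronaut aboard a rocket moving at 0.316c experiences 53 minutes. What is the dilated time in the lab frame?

Proper time Δt₀ = 53 minutes
γ = 1/√(1 - 0.316²) = 1.054
Δt = γΔt₀ = 1.054 × 53 = 55.86 minutes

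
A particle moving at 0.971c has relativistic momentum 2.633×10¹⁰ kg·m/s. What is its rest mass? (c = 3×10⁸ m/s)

γ = 1/√(1 - 0.971²) = 4.183
v = 0.971 × 3×10⁸ = 2.913×10⁸ m/s
m = p/(γv) = 2.633×10¹⁰/(4.183 × 2.913×10⁸) = 21.61 kg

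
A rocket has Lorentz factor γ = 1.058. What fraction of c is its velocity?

From γ = 1/√(1 - v²/c²):
1/γ² = 1/1.058² = 0.89336
v²/c² = 1 - 0.89336 = 0.10664
v/c = √(0.10664) = 0.3266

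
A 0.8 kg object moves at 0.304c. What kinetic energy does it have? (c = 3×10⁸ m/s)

γ = 1/√(1 - 0.304²) = 1.04968
γ - 1 = 0.04968
KE = (γ-1)mc² = 0.04968 × 0.8 × (3×10⁸)² = 3.577×10¹⁵ J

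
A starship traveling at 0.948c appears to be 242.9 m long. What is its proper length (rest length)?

Contracted length L = 242.9 m
γ = 1/√(1 - 0.948²) = 3.142
L₀ = γL = 3.142 × 242.9 = 763.2 m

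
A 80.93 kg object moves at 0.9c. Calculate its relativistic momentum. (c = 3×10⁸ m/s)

γ = 1/√(1 - 0.9²) = 2.294
v = 0.9 × 3×10⁸ = 2.700×10⁸ m/s
p = γmv = 2.294 × 80.93 × 2.700×10⁸ = 5.013×10¹⁰ kg·m/s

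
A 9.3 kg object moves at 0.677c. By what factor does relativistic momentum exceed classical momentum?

p_rel = γmv, p_class = mv
Ratio = γ = 1/√(1 - 0.677²) = 1.359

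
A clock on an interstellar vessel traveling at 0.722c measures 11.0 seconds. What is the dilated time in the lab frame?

Proper time Δt₀ = 11.0 seconds
γ = 1/√(1 - 0.722²) = 1.445
Δt = γΔt₀ = 1.445 × 11.0 = 15.90 seconds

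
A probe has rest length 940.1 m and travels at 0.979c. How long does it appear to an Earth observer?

Proper length L₀ = 940.1 m
γ = 1/√(1 - 0.979²) = 4.9053
L = L₀/γ = 940.1/4.9053 = 191.6 m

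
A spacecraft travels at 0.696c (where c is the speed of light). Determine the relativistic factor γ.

v/c = 0.696, so (v/c)² = 0.484416
1 - (v/c)² = 0.515584
γ = 1/√(0.515584) = 1.393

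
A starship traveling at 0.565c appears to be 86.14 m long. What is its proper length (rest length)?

Contracted length L = 86.14 m
γ = 1/√(1 - 0.565²) = 1.212
L₀ = γL = 1.212 × 86.14 = 104.4 m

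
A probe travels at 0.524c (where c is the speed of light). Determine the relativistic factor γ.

v/c = 0.524, so (v/c)² = 0.274576
1 - (v/c)² = 0.725424
γ = 1/√(0.725424) = 1.174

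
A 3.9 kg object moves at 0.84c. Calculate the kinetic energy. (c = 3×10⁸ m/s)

γ = 1/√(1 - 0.84²) = 1.843
γ - 1 = 0.8430
KE = (γ-1)mc² = 0.8430 × 3.9 × (3×10⁸)² = 2.959×10¹⁷ J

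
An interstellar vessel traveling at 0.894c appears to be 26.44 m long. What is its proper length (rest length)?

Contracted length L = 26.44 m
γ = 1/√(1 - 0.894²) = 2.232
L₀ = γL = 2.232 × 26.44 = 59.01 m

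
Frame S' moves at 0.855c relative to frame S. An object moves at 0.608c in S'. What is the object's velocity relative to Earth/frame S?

u = (u' + v)/(1 + u'v/c²)
Numerator: 0.608 + 0.855 = 1.463
Denominator: 1 + 0.51984 = 1.51984
u = 1.463/1.51984 = 0.9626c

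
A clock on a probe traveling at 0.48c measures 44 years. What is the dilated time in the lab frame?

Proper time Δt₀ = 44 years
γ = 1/√(1 - 0.48²) = 1.140
Δt = γΔt₀ = 1.140 × 44 = 50.16 years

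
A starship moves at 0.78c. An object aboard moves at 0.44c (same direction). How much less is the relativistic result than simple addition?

Classical: u' + v = 0.44 + 0.78 = 1.22c
Relativistic: u = (0.44 + 0.78)/(1 + 0.3432) = 1.22/1.3432 = 0.9083c
Difference: 1.22 - 0.9083 = 0.3117c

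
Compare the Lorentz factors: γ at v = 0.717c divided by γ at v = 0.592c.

γ₁ = 1/√(1 - 0.717²) = 1.435
γ₂ = 1/√(1 - 0.592²) = 1.241
γ₁/γ₂ = 1.435/1.241 = 1.156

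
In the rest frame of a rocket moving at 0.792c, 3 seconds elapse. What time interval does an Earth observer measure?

Proper time Δt₀ = 3 seconds
γ = 1/√(1 - 0.792²) = 1.638
Δt = γΔt₀ = 1.638 × 3 = 4.914 seconds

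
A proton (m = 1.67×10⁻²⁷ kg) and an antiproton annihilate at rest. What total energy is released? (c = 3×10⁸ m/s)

Both particles have the same rest mass, so total mass = 2m
E = 2m·c² = 2 × 1.67×10⁻²⁷ × (3×10⁸)²
= 2 × 1.67×10⁻²⁷ × 9×10¹⁶
= 3.006×10⁻¹⁰ J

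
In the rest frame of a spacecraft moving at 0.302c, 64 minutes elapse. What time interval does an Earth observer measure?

Proper time Δt₀ = 64 minutes
γ = 1/√(1 - 0.302²) = 1.04898
Δt = γΔt₀ = 1.04898 × 64 = 67.13 minutes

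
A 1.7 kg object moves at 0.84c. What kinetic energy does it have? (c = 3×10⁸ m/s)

γ = 1/√(1 - 0.84²) = 1.843
γ - 1 = 0.8430
KE = (γ-1)mc² = 0.8430 × 1.7 × (3×10⁸)² = 1.290×10¹⁷ J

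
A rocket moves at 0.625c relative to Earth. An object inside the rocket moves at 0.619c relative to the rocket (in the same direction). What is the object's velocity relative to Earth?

u = (u' + v)/(1 + u'v/c²)
Numerator: 0.619 + 0.625 = 1.244
Denominator: 1 + 0.386875 = 1.386875
u = 1.244/1.386875 = 0.8970c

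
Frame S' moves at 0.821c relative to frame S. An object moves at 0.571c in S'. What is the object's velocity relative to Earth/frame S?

u = (u' + v)/(1 + u'v/c²)
Numerator: 0.571 + 0.821 = 1.392
Denominator: 1 + 0.468791 = 1.468791
u = 1.392/1.468791 = 0.9477c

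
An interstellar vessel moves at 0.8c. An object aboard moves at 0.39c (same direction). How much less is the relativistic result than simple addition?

Classical: u' + v = 0.39 + 0.8 = 1.19c
Relativistic: u = (0.39 + 0.8)/(1 + 0.312) = 1.19/1.312 = 0.9070c
Difference: 1.19 - 0.9070 = 0.2830c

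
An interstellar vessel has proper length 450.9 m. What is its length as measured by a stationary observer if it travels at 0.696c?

Proper length L₀ = 450.9 m
γ = 1/√(1 - 0.696²) = 1.3927
L = L₀/γ = 450.9/1.3927 = 323.8 m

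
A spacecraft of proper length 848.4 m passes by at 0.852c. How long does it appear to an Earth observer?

Proper length L₀ = 848.4 m
γ = 1/√(1 - 0.852²) = 1.910
L = L₀/γ = 848.4/1.910 = 444.2 m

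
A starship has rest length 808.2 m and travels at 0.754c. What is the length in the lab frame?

Proper length L₀ = 808.2 m
γ = 1/√(1 - 0.754²) = 1.5224
L = L₀/γ = 808.2/1.5224 = 530.9 m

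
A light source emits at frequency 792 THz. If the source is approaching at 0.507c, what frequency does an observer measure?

β = v/c = 0.507
(1+β)/(1-β) = 1.507/0.493 = 3.057
Doppler factor = √(3.057) = 1.7484
f_obs = 792 × 1.7484 = 1385 THz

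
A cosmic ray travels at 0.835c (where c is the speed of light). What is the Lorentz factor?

v/c = 0.835, so (v/c)² = 0.697225
1 - (v/c)² = 0.302775
γ = 1/√(0.302775) = 1.817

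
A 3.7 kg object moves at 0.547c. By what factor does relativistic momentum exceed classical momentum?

p_rel = γmv, p_class = mv
Ratio = γ = 1/√(1 - 0.547²) = 1.195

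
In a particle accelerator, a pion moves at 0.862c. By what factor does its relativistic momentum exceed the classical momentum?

p_rel = γmv, p_class = mv
Ratio = γ = 1/√(1 - 0.862²)
= 1/√(0.256956) = 1.973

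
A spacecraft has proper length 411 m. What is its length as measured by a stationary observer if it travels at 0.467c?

Proper length L₀ = 411 m
γ = 1/√(1 - 0.467²) = 1.131
L = L₀/γ = 411/1.131 = 363.4 m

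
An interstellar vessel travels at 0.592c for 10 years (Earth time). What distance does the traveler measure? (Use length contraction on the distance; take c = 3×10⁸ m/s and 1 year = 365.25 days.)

Earth distance: d = v × t = 0.592c × 10 yr = 5.605×10¹⁶ m
γ = 1.241
d' = d/γ = 5.605×10¹⁶/1.241 = 4.517×10¹⁶ m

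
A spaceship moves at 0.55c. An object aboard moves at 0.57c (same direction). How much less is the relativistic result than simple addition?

Classical: u' + v = 0.57 + 0.55 = 1.12c
Relativistic: u = (0.57 + 0.55)/(1 + 0.3135) = 1.12/1.3135 = 0.8527c
Difference: 1.12 - 0.8527 = 0.2673c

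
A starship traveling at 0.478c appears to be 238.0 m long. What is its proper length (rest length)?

Contracted length L = 238.0 m
γ = 1/√(1 - 0.478²) = 1.1385
L₀ = γL = 1.1385 × 238.0 = 271.0 m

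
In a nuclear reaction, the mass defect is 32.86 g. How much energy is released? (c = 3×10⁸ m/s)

Convert mass defect: Δm = 32.86 g = 0.03286 kg
E = Δm·c² = 0.03286 × (3×10⁸)²
= 0.03286 × 9×10¹⁶ = 2.957×10¹⁵ J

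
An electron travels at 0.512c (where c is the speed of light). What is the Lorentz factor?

v/c = 0.512, so (v/c)² = 0.262144
1 - (v/c)² = 0.737856
γ = 1/√(0.737856) = 1.164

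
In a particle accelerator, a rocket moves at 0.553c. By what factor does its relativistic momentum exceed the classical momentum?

p_rel = γmv, p_class = mv
Ratio = γ = 1/√(1 - 0.553²)
= 1/√(0.694191) = 1.200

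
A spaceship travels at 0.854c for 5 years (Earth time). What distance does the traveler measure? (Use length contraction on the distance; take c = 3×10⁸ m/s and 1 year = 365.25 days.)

Earth distance: d = v × t = 0.854c × 5 yr = 4.0425×10¹⁶ m
γ = 1.9221
d' = d/γ = 4.0425×10¹⁶/1.9221 = 2.103×10¹⁶ m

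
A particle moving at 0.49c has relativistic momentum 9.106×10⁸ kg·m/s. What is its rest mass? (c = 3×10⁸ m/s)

γ = 1/√(1 - 0.49²) = 1.1472
v = 0.49 × 3×10⁸ = 1.470×10⁸ m/s
m = p/(γv) = 9.106×10⁸/(1.1472 × 1.470×10⁸) = 5.400 kg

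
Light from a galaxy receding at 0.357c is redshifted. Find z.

β = 0.357
(1+β)/(1-β) = 1.357/0.643 = 2.1104
√(2.1104) = 1.4527
z = 1.4527 - 1 = 0.4527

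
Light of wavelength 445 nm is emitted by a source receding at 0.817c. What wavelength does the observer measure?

β = 0.817
Wavelength Doppler factor = √(1.817/0.183) = √(9.929) = 3.151
λ_obs = 445 × 3.151 = 1402 nm (redshift)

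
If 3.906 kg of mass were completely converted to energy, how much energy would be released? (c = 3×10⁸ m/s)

Using E = mc²:
c² = (3×10⁸)² = 9×10¹⁶ m²/s²
E = 3.906 × 9×10¹⁶ = 3.515×10¹⁷ J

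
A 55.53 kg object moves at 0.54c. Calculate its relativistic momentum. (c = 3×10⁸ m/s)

γ = 1/√(1 - 0.54²) = 1.188
v = 0.54 × 3×10⁸ = 1.620×10⁸ m/s
p = γmv = 1.188 × 55.53 × 1.620×10⁸ = 1.069×10¹⁰ kg·m/s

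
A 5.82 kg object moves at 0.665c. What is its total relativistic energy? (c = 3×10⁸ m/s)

γ = 1/√(1 - 0.665²) = 1.339
mc² = 5.82 × (3×10⁸)² = 5.238×10¹⁷ J
E = γmc² = 1.339 × 5.238×10¹⁷ = 7.014×10¹⁷ J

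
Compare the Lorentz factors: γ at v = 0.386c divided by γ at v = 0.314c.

γ₁ = 1/√(1 - 0.386²) = 1.084
γ₂ = 1/√(1 - 0.314²) = 1.053
γ₁/γ₂ = 1.084/1.053 = 1.029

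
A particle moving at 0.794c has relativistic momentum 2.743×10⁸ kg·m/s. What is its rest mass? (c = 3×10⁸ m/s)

γ = 1/√(1 - 0.794²) = 1.645
v = 0.794 × 3×10⁸ = 2.382×10⁸ m/s
m = p/(γv) = 2.743×10⁸/(1.645 × 2.382×10⁸) = 0.7000 kg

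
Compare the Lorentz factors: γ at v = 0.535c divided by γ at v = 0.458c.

γ₁ = 1/√(1 - 0.535²) = 1.184
γ₂ = 1/√(1 - 0.458²) = 1.125
γ₁/γ₂ = 1.184/1.125 = 1.052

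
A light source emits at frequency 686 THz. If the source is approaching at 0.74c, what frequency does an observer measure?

β = v/c = 0.74
(1+β)/(1-β) = 1.74/0.26 = 6.692
Doppler factor = √(6.692) = 2.587
f_obs = 686 × 2.587 = 1775 THz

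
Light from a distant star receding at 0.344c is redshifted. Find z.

β = 0.344
(1+β)/(1-β) = 1.344/0.656 = 2.049
√(2.049) = 1.4314
z = 1.4314 - 1 = 0.4314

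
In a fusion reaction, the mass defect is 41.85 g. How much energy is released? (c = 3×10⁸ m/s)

Convert mass defect: Δm = 41.85 g = 0.04185 kg
E = Δm·c² = 0.04185 × (3×10⁸)²
= 0.04185 × 9×10¹⁶ = 3.767×10¹⁵ J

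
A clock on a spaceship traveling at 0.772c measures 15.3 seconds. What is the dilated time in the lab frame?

Proper time Δt₀ = 15.3 seconds
γ = 1/√(1 - 0.772²) = 1.573
Δt = γΔt₀ = 1.573 × 15.3 = 24.07 seconds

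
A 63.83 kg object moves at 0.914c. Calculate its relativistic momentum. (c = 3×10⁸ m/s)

γ = 1/√(1 - 0.914²) = 2.465
v = 0.914 × 3×10⁸ = 2.742×10⁸ m/s
p = γmv = 2.465 × 63.83 × 2.742×10⁸ = 4.314×10¹⁰ kg·m/s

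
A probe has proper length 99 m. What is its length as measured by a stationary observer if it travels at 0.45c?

Proper length L₀ = 99 m
γ = 1/√(1 - 0.45²) = 1.1198
L = L₀/γ = 99/1.1198 = 88.41 m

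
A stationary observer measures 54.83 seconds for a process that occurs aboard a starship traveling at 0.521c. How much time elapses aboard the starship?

Dilated time Δt = 54.83 seconds
γ = 1/√(1 - 0.521²) = 1.1716
Δt₀ = Δt/γ = 54.83/1.1716 = 46.80 seconds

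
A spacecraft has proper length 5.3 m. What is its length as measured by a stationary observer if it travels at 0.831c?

Proper length L₀ = 5.3 m
γ = 1/√(1 - 0.831²) = 1.798
L = L₀/γ = 5.3/1.798 = 2.948 m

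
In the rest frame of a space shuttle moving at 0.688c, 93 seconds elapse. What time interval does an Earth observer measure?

Proper time Δt₀ = 93 seconds
γ = 1/√(1 - 0.688²) = 1.378
Δt = γΔt₀ = 1.378 × 93 = 128.2 seconds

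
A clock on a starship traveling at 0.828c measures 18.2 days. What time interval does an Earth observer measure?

Proper time Δt₀ = 18.2 days
γ = 1/√(1 - 0.828²) = 1.7834
Δt = γΔt₀ = 1.7834 × 18.2 = 32.46 days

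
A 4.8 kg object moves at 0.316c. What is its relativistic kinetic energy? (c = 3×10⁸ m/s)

γ = 1/√(1 - 0.316²) = 1.05401
γ - 1 = 0.05401
KE = (γ-1)mc² = 0.05401 × 4.8 × (3×10⁸)² = 2.333×10¹⁶ J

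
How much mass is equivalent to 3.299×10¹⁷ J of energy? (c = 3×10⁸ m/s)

From E = mc², we get m = E/c²
c² = (3×10⁸)² = 9×10¹⁶ m²/s²
m = 3.299×10¹⁷ / 9×10¹⁶ = 3.666 kg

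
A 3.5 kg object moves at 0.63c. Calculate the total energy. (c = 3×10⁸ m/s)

γ = 1/√(1 - 0.63²) = 1.2877
mc² = 3.5 × (3×10⁸)² = 3.150×10¹⁷ J
E = γmc² = 1.2877 × 3.150×10¹⁷ = 4.056×10¹⁷ J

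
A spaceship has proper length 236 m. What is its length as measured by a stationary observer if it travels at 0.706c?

Proper length L₀ = 236 m
γ = 1/√(1 - 0.706²) = 1.412
L = L₀/γ = 236/1.412 = 167.1 m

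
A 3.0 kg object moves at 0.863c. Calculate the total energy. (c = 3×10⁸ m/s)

γ = 1/√(1 - 0.863²) = 1.9794
mc² = 3.0 × (3×10⁸)² = 2.700×10¹⁷ J
E = γmc² = 1.9794 × 2.700×10¹⁷ = 5.344×10¹⁷ J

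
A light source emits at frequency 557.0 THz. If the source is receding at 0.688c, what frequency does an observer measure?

β = v/c = 0.688
(1-β)/(1+β) = 0.312/1.688 = 0.1848
Doppler factor = √(0.1848) = 0.4299
f_obs = 557.0 × 0.4299 = 239.5 THz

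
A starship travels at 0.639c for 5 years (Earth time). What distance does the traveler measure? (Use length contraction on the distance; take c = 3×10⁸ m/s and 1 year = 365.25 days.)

Earth distance: d = v × t = 0.639c × 5 yr = 3.025×10¹⁶ m
γ = 1.300
d' = d/γ = 3.025×10¹⁶/1.300 = 2.327×10¹⁶ m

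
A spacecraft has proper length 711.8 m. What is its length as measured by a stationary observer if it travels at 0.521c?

Proper length L₀ = 711.8 m
γ = 1/√(1 - 0.521²) = 1.17157
L = L₀/γ = 711.8/1.17157 = 607.6 m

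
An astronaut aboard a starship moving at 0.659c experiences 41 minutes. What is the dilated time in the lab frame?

Proper time Δt₀ = 41 minutes
γ = 1/√(1 - 0.659²) = 1.3295
Δt = γΔt₀ = 1.3295 × 41 = 54.51 minutes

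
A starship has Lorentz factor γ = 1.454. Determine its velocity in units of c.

From γ = 1/√(1 - v²/c²):
1/γ² = 1/1.454² = 0.4730
v²/c² = 1 - 0.4730 = 0.5270
v/c = √(0.5270) = 0.7259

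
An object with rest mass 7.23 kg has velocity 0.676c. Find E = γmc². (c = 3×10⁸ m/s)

γ = 1/√(1 - 0.676²) = 1.357
mc² = 7.23 × (3×10⁸)² = 6.507×10¹⁷ J
E = γmc² = 1.357 × 6.507×10¹⁷ = 8.830×10¹⁷ J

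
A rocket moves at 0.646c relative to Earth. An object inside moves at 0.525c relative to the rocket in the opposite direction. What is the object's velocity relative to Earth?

Object's velocity in rocket frame is u' = -0.525c
u = (u' + v)/(1 + u'v/c²) = (v - 0.525)/(1 - 0.525·v/c²)
Numerator: 0.646 - 0.525 = 0.121
Denominator: 1 - 0.33915 = 0.66085
u = 0.121/0.66085 = 0.1831c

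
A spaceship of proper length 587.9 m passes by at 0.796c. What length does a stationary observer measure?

Proper length L₀ = 587.9 m
γ = 1/√(1 - 0.796²) = 1.652
L = L₀/γ = 587.9/1.652 = 355.9 m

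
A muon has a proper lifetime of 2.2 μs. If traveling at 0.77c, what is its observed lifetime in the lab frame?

Proper lifetime τ₀ = 2.2 μs
γ = 1/√(1 - 0.77²) = 1.5673
τ = γτ₀ = 1.5673 × 2.2 μs = 3.448 μs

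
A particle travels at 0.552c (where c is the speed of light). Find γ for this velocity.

v/c = 0.552, so (v/c)² = 0.304704
1 - (v/c)² = 0.695296
γ = 1/√(0.695296) = 1.199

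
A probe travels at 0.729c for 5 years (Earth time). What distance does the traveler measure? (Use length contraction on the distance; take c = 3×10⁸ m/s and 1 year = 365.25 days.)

Earth distance: d = v × t = 0.729c × 5 yr = 3.451×10¹⁶ m
γ = 1.461
d' = d/γ = 3.451×10¹⁶/1.461 = 2.362×10¹⁶ m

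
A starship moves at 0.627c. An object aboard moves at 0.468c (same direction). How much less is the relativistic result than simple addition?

Classical: u' + v = 0.468 + 0.627 = 1.095c
Relativistic: u = (0.468 + 0.627)/(1 + 0.293436) = 1.095/1.293436 = 0.8466c
Difference: 1.095 - 0.8466 = 0.2484c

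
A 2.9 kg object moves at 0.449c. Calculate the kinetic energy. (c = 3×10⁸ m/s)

γ = 1/√(1 - 0.449²) = 1.11915
γ - 1 = 0.11915
KE = (γ-1)mc² = 0.11915 × 2.9 × (3×10⁸)² = 3.110×10¹⁶ J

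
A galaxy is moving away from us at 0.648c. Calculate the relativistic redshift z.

β = 0.648
(1+β)/(1-β) = 1.648/0.352 = 4.682
√(4.682) = 2.164
z = 2.164 - 1 = 1.164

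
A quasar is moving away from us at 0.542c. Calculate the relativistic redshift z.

β = 0.542
(1+β)/(1-β) = 1.542/0.458 = 3.367
√(3.367) = 1.8349
z = 1.8349 - 1 = 0.8349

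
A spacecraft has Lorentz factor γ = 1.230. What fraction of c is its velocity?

From γ = 1/√(1 - v²/c²):
1/γ² = 1/1.230² = 0.66098
v²/c² = 1 - 0.66098 = 0.33902
v/c = √(0.33902) = 0.5823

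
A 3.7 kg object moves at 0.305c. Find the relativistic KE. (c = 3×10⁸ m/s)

γ = 1/√(1 - 0.305²) = 1.05003
γ - 1 = 0.05003
KE = (γ-1)mc² = 0.05003 × 3.7 × (3×10⁸)² = 1.666×10¹⁶ J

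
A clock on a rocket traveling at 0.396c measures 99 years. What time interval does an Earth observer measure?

Proper time Δt₀ = 99 years
γ = 1/√(1 - 0.396²) = 1.089
Δt = γΔt₀ = 1.089 × 99 = 107.8 years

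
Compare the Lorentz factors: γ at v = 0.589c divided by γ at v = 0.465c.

γ₁ = 1/√(1 - 0.589²) = 1.2374
γ₂ = 1/√(1 - 0.465²) = 1.1295
γ₁/γ₂ = 1.2374/1.1295 = 1.096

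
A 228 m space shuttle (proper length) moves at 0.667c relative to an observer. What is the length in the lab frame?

Proper length L₀ = 228 m
γ = 1/√(1 - 0.667²) = 1.342
L = L₀/γ = 228/1.342 = 169.9 m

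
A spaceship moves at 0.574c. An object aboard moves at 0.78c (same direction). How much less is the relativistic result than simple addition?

Classical: u' + v = 0.78 + 0.574 = 1.354c
Relativistic: u = (0.78 + 0.574)/(1 + 0.44772) = 1.354/1.44772 = 0.9353c
Difference: 1.354 - 0.9353 = 0.4187c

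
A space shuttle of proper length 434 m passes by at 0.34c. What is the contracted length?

Proper length L₀ = 434 m
γ = 1/√(1 - 0.34²) = 1.06335
L = L₀/γ = 434/1.06335 = 408.1 m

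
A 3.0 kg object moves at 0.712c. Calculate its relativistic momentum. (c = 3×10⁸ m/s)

γ = 1/√(1 - 0.712²) = 1.4241
v = 0.712 × 3×10⁸ = 2.136×10⁸ m/s
p = γmv = 1.4241 × 3.0 × 2.136×10⁸ = 9.126×10⁸ kg·m/s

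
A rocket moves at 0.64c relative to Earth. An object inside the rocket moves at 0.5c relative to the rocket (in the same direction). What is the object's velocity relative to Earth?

u = (u' + v)/(1 + u'v/c²)
Numerator: 0.5 + 0.64 = 1.14
Denominator: 1 + 0.32 = 1.32
u = 1.14/1.32 = 0.8636c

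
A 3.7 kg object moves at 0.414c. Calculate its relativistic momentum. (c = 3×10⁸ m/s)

γ = 1/√(1 - 0.414²) = 1.09857
v = 0.414 × 3×10⁸ = 1.242×10⁸ m/s
p = γmv = 1.09857 × 3.7 × 1.242×10⁸ = 5.048×10⁸ kg·m/s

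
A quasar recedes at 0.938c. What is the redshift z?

β = 0.938
(1+β)/(1-β) = 1.938/0.062 = 31.26
√(31.26) = 5.591
z = 5.591 - 1 = 4.591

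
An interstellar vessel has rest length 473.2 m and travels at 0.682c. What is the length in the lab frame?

Proper length L₀ = 473.2 m
γ = 1/√(1 - 0.682²) = 1.3673
L = L₀/γ = 473.2/1.3673 = 346.1 m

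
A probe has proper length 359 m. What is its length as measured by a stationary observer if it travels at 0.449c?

Proper length L₀ = 359 m
γ = 1/√(1 - 0.449²) = 1.119
L = L₀/γ = 359/1.119 = 320.8 m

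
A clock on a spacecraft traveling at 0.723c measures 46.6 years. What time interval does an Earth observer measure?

Proper time Δt₀ = 46.6 years
γ = 1/√(1 - 0.723²) = 1.4475
Δt = γΔt₀ = 1.4475 × 46.6 = 67.45 years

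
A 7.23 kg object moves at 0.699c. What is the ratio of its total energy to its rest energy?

E = γmc², E₀ = mc²
E/E₀ = γ = 1/√(1 - 0.699²) = 1.398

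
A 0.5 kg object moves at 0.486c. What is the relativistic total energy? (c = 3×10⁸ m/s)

γ = 1/√(1 - 0.486²) = 1.1442
mc² = 0.5 × (3×10⁸)² = 4.500×10¹⁶ J
E = γmc² = 1.1442 × 4.500×10¹⁶ = 5.149×10¹⁶ J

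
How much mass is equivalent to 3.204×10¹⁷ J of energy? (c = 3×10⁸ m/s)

From E = mc², we get m = E/c²
c² = (3×10⁸)² = 9×10¹⁶ m²/s²
m = 3.204×10¹⁷ / 9×10¹⁶ = 3.560 kg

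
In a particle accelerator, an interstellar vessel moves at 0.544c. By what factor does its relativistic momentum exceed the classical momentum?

p_rel = γmv, p_class = mv
Ratio = γ = 1/√(1 - 0.544²)
= 1/√(0.704064) = 1.192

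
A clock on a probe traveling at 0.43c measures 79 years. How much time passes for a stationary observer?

Proper time Δt₀ = 79 years
γ = 1/√(1 - 0.43²) = 1.1076
Δt = γΔt₀ = 1.1076 × 79 = 87.50 years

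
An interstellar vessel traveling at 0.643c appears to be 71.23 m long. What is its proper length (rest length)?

Contracted length L = 71.23 m
γ = 1/√(1 - 0.643²) = 1.3057
L₀ = γL = 1.3057 × 71.23 = 93.01 m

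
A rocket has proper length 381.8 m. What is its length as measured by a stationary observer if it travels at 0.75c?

Proper length L₀ = 381.8 m
γ = 1/√(1 - 0.75²) = 1.512
L = L₀/γ = 381.8/1.512 = 252.5 m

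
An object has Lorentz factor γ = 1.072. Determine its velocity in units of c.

From γ = 1/√(1 - v²/c²):
1/γ² = 1/1.072² = 0.8702
v²/c² = 1 - 0.8702 = 0.1298
v/c = √(0.1298) = 0.3603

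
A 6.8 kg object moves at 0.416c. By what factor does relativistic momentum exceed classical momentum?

p_rel = γmv, p_class = mv
Ratio = γ = 1/√(1 - 0.416²) = 1.100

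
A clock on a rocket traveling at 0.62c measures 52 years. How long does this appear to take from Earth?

Proper time Δt₀ = 52 years
γ = 1/√(1 - 0.62²) = 1.27453
Δt = γΔt₀ = 1.27453 × 52 = 66.28 years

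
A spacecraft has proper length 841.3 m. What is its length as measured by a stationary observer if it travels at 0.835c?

Proper length L₀ = 841.3 m
γ = 1/√(1 - 0.835²) = 1.8174
L = L₀/γ = 841.3/1.8174 = 462.9 m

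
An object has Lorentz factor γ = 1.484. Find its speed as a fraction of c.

From γ = 1/√(1 - v²/c²):
1/γ² = 1/1.484² = 0.4541
v²/c² = 1 - 0.4541 = 0.5459
v/c = √(0.5459) = 0.7389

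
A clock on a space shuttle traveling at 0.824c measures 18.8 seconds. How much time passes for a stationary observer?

Proper time Δt₀ = 18.8 seconds
γ = 1/√(1 - 0.824²) = 1.765
Δt = γΔt₀ = 1.765 × 18.8 = 33.18 seconds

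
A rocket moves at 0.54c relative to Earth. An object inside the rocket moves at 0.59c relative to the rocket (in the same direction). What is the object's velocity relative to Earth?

u = (u' + v)/(1 + u'v/c²)
Numerator: 0.59 + 0.54 = 1.13
Denominator: 1 + 0.3186 = 1.3186
u = 1.13/1.3186 = 0.8570c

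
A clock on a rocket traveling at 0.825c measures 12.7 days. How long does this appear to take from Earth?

Proper time Δt₀ = 12.7 days
γ = 1/√(1 - 0.825²) = 1.769
Δt = γΔt₀ = 1.769 × 12.7 = 22.47 days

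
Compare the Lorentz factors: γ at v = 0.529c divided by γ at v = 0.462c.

γ₁ = 1/√(1 - 0.529²) = 1.1784
γ₂ = 1/√(1 - 0.462²) = 1.1275
γ₁/γ₂ = 1.1784/1.1275 = 1.045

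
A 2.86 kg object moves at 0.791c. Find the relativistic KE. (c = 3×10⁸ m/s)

γ = 1/√(1 - 0.791²) = 1.6345
γ - 1 = 0.6345
KE = (γ-1)mc² = 0.6345 × 2.86 × (3×10⁸)² = 1.633×10¹⁷ J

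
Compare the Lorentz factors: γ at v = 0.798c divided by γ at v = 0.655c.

γ₁ = 1/√(1 - 0.798²) = 1.659
γ₂ = 1/√(1 - 0.655²) = 1.323
γ₁/γ₂ = 1.659/1.323 = 1.254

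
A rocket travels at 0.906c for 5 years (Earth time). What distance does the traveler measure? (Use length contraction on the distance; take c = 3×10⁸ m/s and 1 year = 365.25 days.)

Earth distance: d = v × t = 0.906c × 5 yr = 4.289×10¹⁶ m
γ = 2.363
d' = d/γ = 4.289×10¹⁶/2.363 = 1.815×10¹⁶ m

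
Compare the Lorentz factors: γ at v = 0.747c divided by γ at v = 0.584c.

γ₁ = 1/√(1 - 0.747²) = 1.504
γ₂ = 1/√(1 - 0.584²) = 1.232
γ₁/γ₂ = 1.504/1.232 = 1.221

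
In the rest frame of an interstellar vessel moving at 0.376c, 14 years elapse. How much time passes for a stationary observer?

Proper time Δt₀ = 14 years
γ = 1/√(1 - 0.376²) = 1.079
Δt = γΔt₀ = 1.079 × 14 = 15.11 years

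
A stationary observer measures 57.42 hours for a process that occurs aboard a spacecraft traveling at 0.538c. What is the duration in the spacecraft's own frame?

Dilated time Δt = 57.42 hours
γ = 1/√(1 - 0.538²) = 1.1863
Δt₀ = Δt/γ = 57.42/1.1863 = 48.40 hours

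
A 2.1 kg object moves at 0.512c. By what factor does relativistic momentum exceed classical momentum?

p_rel = γmv, p_class = mv
Ratio = γ = 1/√(1 - 0.512²) = 1.164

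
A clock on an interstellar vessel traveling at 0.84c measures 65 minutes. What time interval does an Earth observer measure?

Proper time Δt₀ = 65 minutes
γ = 1/√(1 - 0.84²) = 1.843
Δt = γΔt₀ = 1.843 × 65 = 119.8 minutes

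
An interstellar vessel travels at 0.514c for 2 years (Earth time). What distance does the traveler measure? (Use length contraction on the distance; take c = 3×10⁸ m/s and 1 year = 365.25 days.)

Earth distance: d = v × t = 0.514c × 2 yr = 9.7324×10¹⁵ m
γ = 1.1658
d' = d/γ = 9.7324×10¹⁵/1.1658 = 8.348×10¹⁵ m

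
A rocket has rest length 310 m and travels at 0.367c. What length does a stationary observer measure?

Proper length L₀ = 310 m
γ = 1/√(1 - 0.367²) = 1.075
L = L₀/γ = 310/1.075 = 288.4 m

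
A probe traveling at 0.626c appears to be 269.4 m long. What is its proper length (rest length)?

Contracted length L = 269.4 m
γ = 1/√(1 - 0.626²) = 1.2823
L₀ = γL = 1.2823 × 269.4 = 345.5 m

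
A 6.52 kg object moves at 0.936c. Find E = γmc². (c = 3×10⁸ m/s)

γ = 1/√(1 - 0.936²) = 2.841
mc² = 6.52 × (3×10⁸)² = 5.868×10¹⁷ J
E = γmc² = 2.841 × 5.868×10¹⁷ = 1.667×10¹⁸ J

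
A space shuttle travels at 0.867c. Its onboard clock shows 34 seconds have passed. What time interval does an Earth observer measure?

Proper time Δt₀ = 34 seconds
γ = 1/√(1 - 0.867²) = 2.0068
Δt = γΔt₀ = 2.0068 × 34 = 68.23 seconds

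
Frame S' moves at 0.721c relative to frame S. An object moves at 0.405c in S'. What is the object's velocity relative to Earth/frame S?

u = (u' + v)/(1 + u'v/c²)
Numerator: 0.405 + 0.721 = 1.126
Denominator: 1 + 0.292005 = 1.292005
u = 1.126/1.292005 = 0.8715c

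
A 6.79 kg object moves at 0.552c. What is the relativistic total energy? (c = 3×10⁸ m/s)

γ = 1/√(1 - 0.552²) = 1.1993
mc² = 6.79 × (3×10⁸)² = 6.111×10¹⁷ J
E = γmc² = 1.1993 × 6.111×10¹⁷ = 7.329×10¹⁷ J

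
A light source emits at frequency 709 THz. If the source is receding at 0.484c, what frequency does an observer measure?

β = v/c = 0.484
(1-β)/(1+β) = 0.516/1.484 = 0.3477
Doppler factor = √(0.3477) = 0.5897
f_obs = 709 × 0.5897 = 418.1 THz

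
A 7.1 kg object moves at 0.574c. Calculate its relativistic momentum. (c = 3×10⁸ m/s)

γ = 1/√(1 - 0.574²) = 1.221
v = 0.574 × 3×10⁸ = 1.722×10⁸ m/s
p = γmv = 1.221 × 7.1 × 1.722×10⁸ = 1.493×10⁹ kg·m/s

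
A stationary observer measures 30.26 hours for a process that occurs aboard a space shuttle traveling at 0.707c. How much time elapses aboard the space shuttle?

Dilated time Δt = 30.26 hours
γ = 1/√(1 - 0.707²) = 1.414
Δt₀ = Δt/γ = 30.26/1.414 = 21.40 hours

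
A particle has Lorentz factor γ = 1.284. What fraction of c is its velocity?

From γ = 1/√(1 - v²/c²):
1/γ² = 1/1.284² = 0.60655
v²/c² = 1 - 0.60655 = 0.39345
v/c = √(0.39345) = 0.6273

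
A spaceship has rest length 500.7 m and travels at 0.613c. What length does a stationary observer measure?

Proper length L₀ = 500.7 m
γ = 1/√(1 - 0.613²) = 1.2657
L = L₀/γ = 500.7/1.2657 = 395.6 m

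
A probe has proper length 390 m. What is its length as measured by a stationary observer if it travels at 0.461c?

Proper length L₀ = 390 m
γ = 1/√(1 - 0.461²) = 1.127
L = L₀/γ = 390/1.127 = 346.1 m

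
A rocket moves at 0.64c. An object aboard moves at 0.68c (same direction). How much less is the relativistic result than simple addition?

Classical: u' + v = 0.68 + 0.64 = 1.32c
Relativistic: u = (0.68 + 0.64)/(1 + 0.4352) = 1.32/1.4352 = 0.9197c
Difference: 1.32 - 0.9197 = 0.4003c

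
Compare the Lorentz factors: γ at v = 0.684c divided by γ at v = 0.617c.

γ₁ = 1/√(1 - 0.684²) = 1.371
γ₂ = 1/√(1 - 0.617²) = 1.271
γ₁/γ₂ = 1.371/1.271 = 1.079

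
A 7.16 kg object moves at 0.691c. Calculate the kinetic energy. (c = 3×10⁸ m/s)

γ = 1/√(1 - 0.691²) = 1.3834
γ - 1 = 0.3834
KE = (γ-1)mc² = 0.3834 × 7.16 × (3×10⁸)² = 2.471×10¹⁷ J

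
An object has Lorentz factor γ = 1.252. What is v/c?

From γ = 1/√(1 - v²/c²):
1/γ² = 1/1.252² = 0.6380
v²/c² = 1 - 0.6380 = 0.3620
v/c = √(0.3620) = 0.6017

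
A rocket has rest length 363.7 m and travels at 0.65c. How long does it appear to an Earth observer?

Proper length L₀ = 363.7 m
γ = 1/√(1 - 0.65²) = 1.316
L = L₀/γ = 363.7/1.316 = 276.4 m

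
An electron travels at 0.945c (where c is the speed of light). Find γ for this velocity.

v/c = 0.945, so (v/c)² = 0.893025
1 - (v/c)² = 0.106975
γ = 1/√(0.106975) = 3.057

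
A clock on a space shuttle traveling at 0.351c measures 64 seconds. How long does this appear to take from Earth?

Proper time Δt₀ = 64 seconds
γ = 1/√(1 - 0.351²) = 1.068
Δt = γΔt₀ = 1.068 × 64 = 68.35 seconds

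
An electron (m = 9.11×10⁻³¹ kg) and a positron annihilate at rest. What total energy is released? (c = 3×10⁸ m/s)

Both particles have the same rest mass, so total mass = 2m
E = 2m·c² = 2 × 9.11×10⁻³¹ × (3×10⁸)²
= 2 × 9.11×10⁻³¹ × 9×10¹⁶
= 1.640×10⁻¹³ J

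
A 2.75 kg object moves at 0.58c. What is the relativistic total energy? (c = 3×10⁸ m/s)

γ = 1/√(1 - 0.58²) = 1.2276
mc² = 2.75 × (3×10⁸)² = 2.475×10¹⁷ J
E = γmc² = 1.2276 × 2.475×10¹⁷ = 3.038×10¹⁷ J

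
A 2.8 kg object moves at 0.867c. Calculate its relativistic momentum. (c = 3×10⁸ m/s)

γ = 1/√(1 - 0.867²) = 2.007
v = 0.867 × 3×10⁸ = 2.601×10⁸ m/s
p = γmv = 2.007 × 2.8 × 2.601×10⁸ = 1.462×10⁹ kg·m/s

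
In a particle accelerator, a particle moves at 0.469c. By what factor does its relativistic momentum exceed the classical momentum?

p_rel = γmv, p_class = mv
Ratio = γ = 1/√(1 - 0.469²)
= 1/√(0.780039) = 1.132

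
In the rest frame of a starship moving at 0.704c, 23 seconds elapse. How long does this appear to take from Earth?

Proper time Δt₀ = 23 seconds
γ = 1/√(1 - 0.704²) = 1.4081
Δt = γΔt₀ = 1.4081 × 23 = 32.39 seconds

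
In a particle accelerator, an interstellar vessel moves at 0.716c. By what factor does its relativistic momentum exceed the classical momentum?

p_rel = γmv, p_class = mv
Ratio = γ = 1/√(1 - 0.716²)
= 1/√(0.487344) = 1.432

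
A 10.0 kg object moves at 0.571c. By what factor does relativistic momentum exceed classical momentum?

p_rel = γmv, p_class = mv
Ratio = γ = 1/√(1 - 0.571²) = 1.218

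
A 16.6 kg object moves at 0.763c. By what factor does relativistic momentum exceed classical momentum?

p_rel = γmv, p_class = mv
Ratio = γ = 1/√(1 - 0.763²) = 1.547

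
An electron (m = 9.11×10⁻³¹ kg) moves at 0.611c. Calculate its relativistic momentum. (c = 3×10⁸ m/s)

γ = 1/√(1 - 0.611²) = 1.263
v = 0.611 × 3×10⁸ = 1.833×10⁸ m/s
p = γmv = 1.263 × 9.11×10⁻³¹ × 1.833×10⁸ = 2.109×10⁻²² kg·m/s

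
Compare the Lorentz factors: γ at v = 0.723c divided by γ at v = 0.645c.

γ₁ = 1/√(1 - 0.723²) = 1.4475
γ₂ = 1/√(1 - 0.645²) = 1.3086
γ₁/γ₂ = 1.4475/1.3086 = 1.106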